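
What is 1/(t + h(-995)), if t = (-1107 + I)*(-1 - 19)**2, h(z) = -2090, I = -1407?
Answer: -1/1007690 ≈ -9.9237e-7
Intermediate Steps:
t = -1005600 (t = (-1107 - 1407)*(-1 - 19)**2 = -2514*(-20)**2 = -2514*400 = -1005600)
1/(t + h(-995)) = 1/(-1005600 - 2090) = 1/(-1007690) = -1/1007690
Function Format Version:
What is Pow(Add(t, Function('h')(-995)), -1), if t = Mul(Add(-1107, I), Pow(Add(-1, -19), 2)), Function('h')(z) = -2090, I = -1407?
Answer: Rational(-1, 1007690) ≈ -9.9237e-7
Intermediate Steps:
t = -1005600 (t = Mul(Add(-1107, -1407), Pow(Add(-1, -19), 2)) = Mul(-2514, Pow(-20, 2)) = Mul(-2514, 400) = -1005600)
Pow(Add(t, Function('h')(-995)), -1) = Pow(Add(-1005600, -2090), -1) = Pow(-1007690, -1) = Rational(-1, 1007690)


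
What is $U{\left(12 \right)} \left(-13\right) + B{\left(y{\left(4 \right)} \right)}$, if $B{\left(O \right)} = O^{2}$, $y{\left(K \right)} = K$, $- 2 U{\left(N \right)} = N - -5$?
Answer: $\frac{253}{2} \approx 126.5$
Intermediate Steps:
$U{\left(N \right)} = - \frac{5}{2} - \frac{N}{2}$ ($U{\left(N \right)} = - \frac{N - -5}{2} = - \frac{N + 5}{2} = - \frac{5 + N}{2} = - \frac{5}{2} - \frac{N}{2}$)
$U{\left(12 \right)} \left(-13\right) + B{\left(y{\left(4 \right)} \right)} = \left(- \frac{5}{2} - 6\right) \left(-13\right) + 4^{2} = \left(- \frac{5}{2} - 6\right) \left(-13\right) + 16 = \left(- \frac{17}{2}\right) \left(-13\right) + 16 = \frac{221}{2} + 16 = \frac{253}{2}$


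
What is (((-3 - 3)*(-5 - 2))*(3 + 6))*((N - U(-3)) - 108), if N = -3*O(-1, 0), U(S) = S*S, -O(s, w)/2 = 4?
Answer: -35154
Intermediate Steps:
O(s, w) = -8 (O(s, w) = -2*4 = -8)
U(S) = S²
N = 24 (N = -3*(-8) = 24)
(((-3 - 3)*(-5 - 2))*(3 + 6))*((N - U(-3)) - 108) = (((-3 - 3)*(-5 - 2))*(3 + 6))*((24 - 1*(-3)²) - 108) = (-6*(-7)*9)*((24 - 1*9) - 108) = (42*9)*((24 - 9) - 108) = 378*(15 - 108) = 378*(-93) = -35154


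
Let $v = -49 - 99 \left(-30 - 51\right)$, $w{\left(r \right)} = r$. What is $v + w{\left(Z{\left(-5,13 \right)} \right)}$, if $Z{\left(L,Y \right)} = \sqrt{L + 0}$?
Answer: $7970 + i \sqrt{5} \approx 7970.0 + 2.2361 i$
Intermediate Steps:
$Z{\left(L,Y \right)} = \sqrt{L}$
$v = 7970$ ($v = -49 - -8019 = -49 + 8019 = 7970$)
$v + w{\left(Z{\left(-5,13 \right)} \right)} = 7970 + \sqrt{-5} = 7970 + i \sqrt{5}$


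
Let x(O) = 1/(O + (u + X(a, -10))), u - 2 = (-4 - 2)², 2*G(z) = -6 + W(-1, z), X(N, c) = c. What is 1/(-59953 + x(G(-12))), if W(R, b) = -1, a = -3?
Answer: -49/2937695 ≈ -1.6680e-5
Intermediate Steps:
G(z) = -7/2 (G(z) = (-6 - 1)/2 = (½)*(-7) = -7/2)
u = 38 (u = 2 + (-4 - 2)² = 2 + (-6)² = 2 + 36 = 38)
x(O) = 1/(28 + O) (x(O) = 1/(O + (38 - 10)) = 1/(O + 28) = 1/(28 + O))
1/(-59953 + x(G(-12))) = 1/(-59953 + 1/(28 - 7/2)) = 1/(-59953 + 1/(49/2)) = 1/(-59953 + 2/49) = 1/(-2937695/49) = -49/2937695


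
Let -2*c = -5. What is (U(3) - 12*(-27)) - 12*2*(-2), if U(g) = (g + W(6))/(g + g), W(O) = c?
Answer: 4475/12 ≈ 372.92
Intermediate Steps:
c = 5/2 (c = -½*(-5) = 5/2 ≈ 2.5000)
W(O) = 5/2
U(g) = (5/2 + g)/(2*g) (U(g) = (g + 5/2)/(g + g) = (5/2 + g)/((2*g)) = (5/2 + g)*(1/(2*g)) = (5/2 + g)/(2*g))
(U(3) - 12*(-27)) - 12*2*(-2) = ((¼)*(5 + 2*3)/3 - 12*(-27)) - 12*2*(-2) = ((¼)*(⅓)*(5 + 6) + 324) - 24*(-2) = ((¼)*(⅓)*11 + 324) + 48 = (11/12 + 324) + 48 = 3899/12 + 48 = 4475/12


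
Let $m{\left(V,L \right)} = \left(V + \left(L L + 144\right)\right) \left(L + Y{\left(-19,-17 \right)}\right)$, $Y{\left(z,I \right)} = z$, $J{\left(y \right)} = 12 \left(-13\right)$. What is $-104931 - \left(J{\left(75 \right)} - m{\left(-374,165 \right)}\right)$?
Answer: $3836495$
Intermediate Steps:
$J{\left(y \right)} = -156$
$m{\left(V,L \right)} = \left(-19 + L\right) \left(144 + V + L^{2}\right)$ ($m{\left(V,L \right)} = \left(V + \left(L L + 144\right)\right) \left(L - 19\right) = \left(V + \left(L^{2} + 144\right)\right) \left(-19 + L\right) = \left(V + \left(144 + L^{2}\right)\right) \left(-19 + L\right) = \left(144 + V + L^{2}\right) \left(-19 + L\right) = \left(-19 + L\right) \left(144 + V + L^{2}\right)$)
$-104931 - \left(J{\left(75 \right)} - m{\left(-374,165 \right)}\right) = -104931 - \left(-156 - \left(-2736 + 165^{3} - -7106 - 19 \cdot 165^{2} + 144 \cdot 165 + 165 \left(-374\right)\right)\right) = -104931 - \left(-156 - \left(-2736 + 4492125 + 7106 - 517275 + 23760 - 61710\right)\right) = -104931 - \left(-156 - 3941270\right) = -104931 - -3941426 = -104931 + 3941426 = 3836495$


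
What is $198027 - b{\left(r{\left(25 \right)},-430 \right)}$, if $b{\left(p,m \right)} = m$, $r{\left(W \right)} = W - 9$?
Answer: $198457$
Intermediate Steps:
$r{\left(W \right)} = -9 + W$
$198027 - b{\left(r{\left(25 \right)},-430 \right)} = 198027 - -430 = 198027 + 430 = 198457$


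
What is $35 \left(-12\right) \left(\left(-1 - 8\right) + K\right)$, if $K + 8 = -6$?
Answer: $9660$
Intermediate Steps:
$K = -14$ ($K = -8 - 6 = -14$)
$35 \left(-12\right) \left(\left(-1 - 8\right) + K\right) = 35 \left(-12\right) \left(\left(-1 - 8\right) - 14\right) = - 420 \left(-9 - 14\right) = \left(-420\right) \left(-23\right) = 9660$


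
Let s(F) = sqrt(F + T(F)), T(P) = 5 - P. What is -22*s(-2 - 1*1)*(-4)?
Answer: 88*sqrt(5) ≈ 196.77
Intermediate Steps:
s(F) = sqrt(5) (s(F) = sqrt(F + (5 - F)) = sqrt(5))
-22*s(-2 - 1*1)*(-4) = -22*sqrt(5)*(-4) = 88*sqrt(5)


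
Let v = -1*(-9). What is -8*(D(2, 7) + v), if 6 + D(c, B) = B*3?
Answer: -192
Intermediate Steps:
D(c, B) = -6 + 3*B (D(c, B) = -6 + B*3 = -6 + 3*B)
v = 9
-8*(D(2, 7) + v) = -8*((-6 + 3*7) + 9) = -8*((-6 + 21) + 9) = -8*(15 + 9) = -8*24 = -192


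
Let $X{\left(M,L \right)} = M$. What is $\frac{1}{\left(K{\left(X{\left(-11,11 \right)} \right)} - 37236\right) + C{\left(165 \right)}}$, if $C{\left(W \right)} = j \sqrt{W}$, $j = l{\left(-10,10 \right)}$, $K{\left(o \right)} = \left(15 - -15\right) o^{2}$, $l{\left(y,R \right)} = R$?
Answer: $- \frac{5601}{188224456} - \frac{5 \sqrt{165}}{564673368} \approx -2.9871 \cdot 10^{-5}$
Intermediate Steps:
$K{\left(o \right)} = 30 o^{2}$ ($K{\left(o \right)} = \left(15 + 15\right) o^{2} = 30 o^{2}$)
$j = 10$
$C{\left(W \right)} = 10 \sqrt{W}$
$\frac{1}{\left(K{\left(X{\left(-11,11 \right)} \right)} - 37236\right) + C{\left(165 \right)}} = \frac{1}{\left(30 \left(-11\right)^{2} - 37236\right) + 10 \sqrt{165}} = \frac{1}{\left(30 \cdot 121 - 37236\right) + 10 \sqrt{165}} = \frac{1}{\left(3630 - 37236\right) + 10 \sqrt{165}} = \frac{1}{-33606 + 10 \sqrt{165}}$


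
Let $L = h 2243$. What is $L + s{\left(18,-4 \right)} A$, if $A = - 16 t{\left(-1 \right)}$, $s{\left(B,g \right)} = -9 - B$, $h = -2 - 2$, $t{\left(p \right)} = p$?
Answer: $-9404$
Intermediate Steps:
$h = -4$
$A = 16$ ($A = \left(-16\right) \left(-1\right) = 16$)
$L = -8972$ ($L = \left(-4\right) 2243 = -8972$)
$L + s{\left(18,-4 \right)} A = -8972 + \left(-9 - 18\right) 16 = -8972 - 432 = -9404$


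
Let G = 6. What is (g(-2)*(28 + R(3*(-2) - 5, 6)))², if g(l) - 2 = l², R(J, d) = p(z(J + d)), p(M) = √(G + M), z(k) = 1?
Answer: 28476 + 2016*√7 ≈ 33810.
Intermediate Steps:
p(M) = √(6 + M)
R(J, d) = √7 (R(J, d) = √(6 + 1) = √7)
g(l) = 2 + l²
(g(-2)*(28 + R(3*(-2) - 5, 6)))² = ((2 + (-2)²)*(28 + √7))² = ((2 + 4)*(28 + √7))² = (6*(28 + √7))² = (168 + 6*√7)²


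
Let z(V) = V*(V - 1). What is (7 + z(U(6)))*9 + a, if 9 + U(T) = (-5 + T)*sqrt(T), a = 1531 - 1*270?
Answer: 2188 - 171*sqrt(6) ≈ 1769.1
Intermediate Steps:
a = 1261 (a = 1531 - 270 = 1261)
U(T) = -9 + sqrt(T)*(-5 + T) (U(T) = -9 + (-5 + T)*sqrt(T) = -9 + sqrt(T)*(-5 + T))
z(V) = V*(-1 + V)
(7 + z(U(6)))*9 + a = (7 + (-9 + 6**(3/2) - 5*sqrt(6))*(-1 + (-9 + 6**(3/2) - 5*sqrt(6))))*9 + 1261 = (7 + (-9 + 6*sqrt(6) - 5*sqrt(6))*(-1 + (-9 + 6*sqrt(6) - 5*sqrt(6))))*9 + 1261 = (7 + (-9 + sqrt(6))*(-1 + (-9 + sqrt(6))))*9 + 1261 = (7 + (-9 + sqrt(6))*(-10 + sqrt(6)))*9 + 1261 = (7 + (-10 + sqrt(6))*(-9 + sqrt(6)))*9 + 1261 = (63 + 9*(-10 + sqrt(6))*(-9 + sqrt(6))) + 1261 = 1324 + 9*(-10 + sqrt(6))*(-9 + sqrt(6))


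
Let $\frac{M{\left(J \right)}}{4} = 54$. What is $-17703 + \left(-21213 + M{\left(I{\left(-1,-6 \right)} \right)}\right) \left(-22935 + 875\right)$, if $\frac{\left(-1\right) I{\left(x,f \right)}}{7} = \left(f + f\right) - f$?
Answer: $463176117$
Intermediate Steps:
$I{\left(x,f \right)} = - 7 f$ ($I{\left(x,f \right)} = - 7 \left(\left(f + f\right) - f\right) = - 7 \left(2 f - f\right) = - 7 f$)
$M{\left(J \right)} = 216$ ($M{\left(J \right)} = 4 \cdot 54 = 216$)
$-17703 + \left(-21213 + M{\left(I{\left(-1,-6 \right)} \right)}\right) \left(-22935 + 875\right) = -17703 + \left(-21213 + 216\right) \left(-22935 + 875\right) = -17703 - -463193820 = -17703 + 463193820 = 463176117$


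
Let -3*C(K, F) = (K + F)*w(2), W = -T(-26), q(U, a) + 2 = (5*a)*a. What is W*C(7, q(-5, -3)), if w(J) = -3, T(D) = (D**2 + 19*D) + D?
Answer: -7800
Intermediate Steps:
T(D) = D**2 + 20*D
q(U, a) = -2 + 5*a**2 (q(U, a) = -2 + (5*a)*a = -2 + 5*a**2)
W = -156 (W = -(-26)*(20 - 26) = -(-26)*(-6) = -1*156 = -156)
C(K, F) = F + K (C(K, F) = -(K + F)*(-3)/3 = -(F + K)*(-3)/3 = -(-3*F - 3*K)/3 = F + K)
W*C(7, q(-5, -3)) = -156*((-2 + 5*(-3)**2) + 7) = -156*((-2 + 5*9) + 7) = -156*((-2 + 45) + 7) = -156*(43 + 7) = -156*50 = -7800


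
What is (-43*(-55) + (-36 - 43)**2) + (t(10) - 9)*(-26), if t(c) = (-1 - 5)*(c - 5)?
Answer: 9620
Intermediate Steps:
t(c) = 30 - 6*c (t(c) = -6*(-5 + c) = 30 - 6*c)
(-43*(-55) + (-36 - 43)**2) + (t(10) - 9)*(-26) = (-43*(-55) + (-36 - 43)**2) + ((30 - 6*10) - 9)*(-26) = (2365 + (-79)**2) + ((30 - 60) - 9)*(-26) = (2365 + 6241) + (-30 - 9)*(-26) = 8606 - 39*(-26) = 8606 + 1014 = 9620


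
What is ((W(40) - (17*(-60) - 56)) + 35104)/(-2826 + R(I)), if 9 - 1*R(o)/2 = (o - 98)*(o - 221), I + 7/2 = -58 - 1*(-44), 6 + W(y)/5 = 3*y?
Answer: -24500/38601 ≈ -0.63470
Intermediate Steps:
W(y) = -30 + 15*y (W(y) = -30 + 5*(3*y) = -30 + 15*y)
I = -35/2 (I = -7/2 + (-58 - 1*(-44)) = -7/2 + (-58 + 44) = -7/2 - 14 = -35/2 ≈ -17.500)
R(o) = 18 - 2*(-221 + o)*(-98 + o) (R(o) = 18 - 2*(o - 98)*(o - 221) = 18 - 2*(-98 + o)*(-221 + o) = 18 - 2*(-221 + o)*(-98 + o))
((W(40) - (17*(-60) - 56)) + 35104)/(-2826 + R(I)) = (((-30 + 15*40) - (17*(-60) - 56)) + 35104)/(-2826 + (-43298 - 2*(-35/2)**2 + 638*(-35/2))) = (((-30 + 600) - (-1020 - 56)) + 35104)/(-2826 + (-43298 - 2*1225/4 - 11165)) = ((570 - 1*(-1076)) + 35104)/(-2826 + (-43298 - 1225/2 - 11165)) = ((570 + 1076) + 35104)/(-2826 - 110151/2) = (1646 + 35104)/(-115803/2) = 36750*(-2/115803) = -24500/38601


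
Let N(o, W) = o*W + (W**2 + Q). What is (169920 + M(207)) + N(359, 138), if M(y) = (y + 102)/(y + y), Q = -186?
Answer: 32888263/138 ≈ 2.3832e+5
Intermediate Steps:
N(o, W) = -186 + W**2 + W*o (N(o, W) = o*W + (W**2 - 186) = W*o + (-186 + W**2) = -186 + W**2 + W*o)
M(y) = (102 + y)/(2*y) (M(y) = (102 + y)/((2*y)) = (102 + y)*(1/(2*y)) = (102 + y)/(2*y))
(169920 + M(207)) + N(359, 138) = (169920 + (1/2)*(102 + 207)/207) + (-186 + 138**2 + 138*359) = (169920 + (1/2)*(1/207)*309) + (-186 + 19044 + 49542) = (169920 + 103/138) + 68400 = 23449063/138 + 68400 = 32888263/138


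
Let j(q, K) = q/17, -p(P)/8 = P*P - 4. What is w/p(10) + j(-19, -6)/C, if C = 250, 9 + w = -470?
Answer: 1010579/1632000 ≈ 0.61923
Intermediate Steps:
w = -479 (w = -9 - 470 = -479)
p(P) = 32 - 8*P**2 (p(P) = -8*(P*P - 4) = -8*(P**2 - 4) = -8*(-4 + P**2) = 32 - 8*P**2)
j(q, K) = q/17 (j(q, K) = q*(1/17) = q/17)
w/p(10) + j(-19, -6)/C = -479/(32 - 8*10**2) + ((1/17)*(-19))/250 = -479/(32 - 8*100) - 19/17*1/250 = -479/(32 - 800) - 19/4250 = -479/(-768) - 19/4250 = -479*(-1/768) - 19/4250 = 479/768 - 19/4250 = 1010579/1632000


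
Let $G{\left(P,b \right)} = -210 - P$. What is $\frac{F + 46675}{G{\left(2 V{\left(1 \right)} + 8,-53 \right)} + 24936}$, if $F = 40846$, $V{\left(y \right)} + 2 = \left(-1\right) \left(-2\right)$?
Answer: $\frac{87521}{24718} \approx 3.5408$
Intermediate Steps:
$V{\left(y \right)} = 0$ ($V{\left(y \right)} = -2 - -2 = -2 + 2 = 0$)
$\frac{F + 46675}{G{\left(2 V{\left(1 \right)} + 8,-53 \right)} + 24936} = \frac{40846 + 46675}{\left(-210 - \left(2 \cdot 0 + 8\right)\right) + 24936} = \frac{87521}{\left(-210 - \left(0 + 8\right)\right) + 24936} = \frac{87521}{\left(-210 - 8\right) + 24936} = \frac{87521}{-218 + 24936} = \frac{87521}{24718}$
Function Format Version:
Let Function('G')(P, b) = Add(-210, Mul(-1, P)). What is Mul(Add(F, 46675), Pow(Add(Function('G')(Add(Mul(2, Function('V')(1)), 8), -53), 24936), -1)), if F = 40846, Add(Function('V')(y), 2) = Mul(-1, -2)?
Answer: Rational(87521, 24718) ≈ 3.5408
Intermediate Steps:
Function('V')(y) = 0 (Function('V')(y) = Add(-2, Mul(-1, -2)) = Add(-2, 2) = 0)
Mul(Add(F, 46675), Pow(Add(Function('G')(Add(Mul(2, Function('V')(1)), 8), -53), 24936), -1)) = Mul(Add(40846, 46675), Pow(Add(Add(-210, Mul(-1, Add(Mul(2, 0), 8))), 24936), -1)) = Mul(87521, Pow(Add(Add(-210, Mul(-1, Add(0, 8))), 24936), -1)) = Mul(87521, Pow(Add(Add(-210, Mul(-1, 8)), 24936), -1)) = Mul(87521, Pow(Add(Add(-210, -8), 24936), -1)) = Mul(87521, Pow(Add(-218, 24936), -1)) = Mul(87521, Pow(24718, -1)) = Mul(87521, Rational(1, 24718)) = Rational(87521, 24718)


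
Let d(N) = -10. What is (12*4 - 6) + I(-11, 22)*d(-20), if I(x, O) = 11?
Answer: -68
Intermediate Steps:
(12*4 - 6) + I(-11, 22)*d(-20) = (12*4 - 6) + 11*(-10) = (48 - 6) - 110 = 42 - 110 = -68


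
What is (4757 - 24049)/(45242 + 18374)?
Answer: -689/2272 ≈ -0.30326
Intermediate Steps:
(4757 - 24049)/(45242 + 18374) = -19292/63616 = -19292*1/63616 = -689/2272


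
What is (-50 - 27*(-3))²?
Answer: 961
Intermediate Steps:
(-50 - 27*(-3))² = (-50 + 81)² = 31² = 961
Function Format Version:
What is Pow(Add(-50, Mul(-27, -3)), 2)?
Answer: 961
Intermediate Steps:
Pow(Add(-50, Mul(-27, -3)), 2) = Pow(Add(-50, 81), 2) = Pow(31, 2) = 961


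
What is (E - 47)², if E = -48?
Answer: 9025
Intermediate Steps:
(E - 47)² = (-48 - 47)² = (-95)² = 9025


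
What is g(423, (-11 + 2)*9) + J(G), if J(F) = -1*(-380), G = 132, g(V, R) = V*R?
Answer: -33883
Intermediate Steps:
g(V, R) = R*V
J(F) = 380
g(423, (-11 + 2)*9) + J(G) = ((-11 + 2)*9)*423 + 380 = -9*9*423 + 380 = -81*423 + 380 = -34263 + 380 = -33883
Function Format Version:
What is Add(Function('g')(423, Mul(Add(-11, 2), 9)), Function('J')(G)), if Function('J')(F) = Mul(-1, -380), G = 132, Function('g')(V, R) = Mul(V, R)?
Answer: -33883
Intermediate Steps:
Function('g')(V, R) = Mul(R, V)
Function('J')(F) = 380
Add(Function('g')(423, Mul(Add(-11, 2), 9)), Function('J')(G)) = Add(Mul(Mul(Add(-11, 2), 9), 423), 380) = Add(Mul(Mul(-9, 9), 423), 380) = Add(Mul(-81, 423), 380) = Add(-34263, 380) = -33883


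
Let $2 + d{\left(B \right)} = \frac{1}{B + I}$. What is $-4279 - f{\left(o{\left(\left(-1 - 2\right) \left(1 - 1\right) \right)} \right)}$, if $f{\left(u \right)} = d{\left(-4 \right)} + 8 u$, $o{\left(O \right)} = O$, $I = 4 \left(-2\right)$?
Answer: $- \frac{51323}{12} \approx -4276.9$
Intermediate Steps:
$I = -8$
$d{\left(B \right)} = -2 + \frac{1}{-8 + B}$ ($d{\left(B \right)} = -2 + \frac{1}{B - 8} = -2 + \frac{1}{-8 + B}$)
$f{\left(u \right)} = - \frac{25}{12} + 8 u$ ($f{\left(u \right)} = \frac{17 - -8}{-8 - 4} + 8 u = \frac{17 + 8}{-12} + 8 u = \left(- \frac{1}{12}\right) 25 + 8 u = - \frac{25}{12} + 8 u$)
$-4279 - f{\left(o{\left(\left(-1 - 2\right) \left(1 - 1\right) \right)} \right)} = -4279 - \left(- \frac{25}{12} + 8 \left(-1 - 2\right) \left(1 - 1\right)\right) = -4279 - \left(- \frac{25}{12} + 8 \left(\left(-3\right) 0\right)\right) = -4279 - \left(- \frac{25}{12} + 8 \cdot 0\right) = -4279 - \left(- \frac{25}{12} + 0\right) = -4279 - - \frac{25}{12} = -4279 + \frac{25}{12} = - \frac{51323}{12}$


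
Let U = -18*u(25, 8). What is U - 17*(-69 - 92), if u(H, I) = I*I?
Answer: 1585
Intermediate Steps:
u(H, I) = I**2
U = -1152 (U = -18*8**2 = -18*64 = -1152)
U - 17*(-69 - 92) = -1152 - 17*(-69 - 92) = -1152 - 17*(-161) = -1152 - 1*(-2737) = -1152 + 2737 = 1585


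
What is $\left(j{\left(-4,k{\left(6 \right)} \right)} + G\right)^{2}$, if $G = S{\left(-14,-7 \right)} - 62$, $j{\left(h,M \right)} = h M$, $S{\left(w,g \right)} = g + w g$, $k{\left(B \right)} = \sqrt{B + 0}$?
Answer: $937 - 232 \sqrt{6} \approx 368.72$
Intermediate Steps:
$k{\left(B \right)} = \sqrt{B}$
$S{\left(w,g \right)} = g + g w$
$j{\left(h,M \right)} = M h$
$G = 29$ ($G = - 7 \left(1 - 14\right) - 62 = \left(-7\right) \left(-13\right) - 62 = 91 - 62 = 29$)
$\left(j{\left(-4,k{\left(6 \right)} \right)} + G\right)^{2} = \left(\sqrt{6} \left(-4\right) + 29\right)^{2} = \left(- 4 \sqrt{6} + 29\right)^{2} = \left(29 - 4 \sqrt{6}\right)^{2}$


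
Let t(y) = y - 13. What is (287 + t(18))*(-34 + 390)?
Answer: 103952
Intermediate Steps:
t(y) = -13 + y
(287 + t(18))*(-34 + 390) = (287 + (-13 + 18))*(-34 + 390) = (287 + 5)*356 = 292*356 = 103952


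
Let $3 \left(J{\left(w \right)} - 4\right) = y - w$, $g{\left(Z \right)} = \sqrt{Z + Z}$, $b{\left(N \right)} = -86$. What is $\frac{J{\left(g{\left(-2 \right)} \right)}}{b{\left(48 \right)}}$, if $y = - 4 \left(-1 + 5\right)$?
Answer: $\frac{2}{129} + \frac{i}{129} \approx 0.015504 + 0.0077519 i$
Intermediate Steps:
$g{\left(Z \right)} = \sqrt{2} \sqrt{Z}$ ($g{\left(Z \right)} = \sqrt{2 Z} = \sqrt{2} \sqrt{Z}$)
$y = -16$ ($y = \left(-4\right) 4 = -16$)
$J{\left(w \right)} = - \frac{4}{3} - \frac{w}{3}$ ($J{\left(w \right)} = 4 + \frac{-16 - w}{3} = 4 - \left(\frac{16}{3} + \frac{w}{3}\right) = - \frac{4}{3} - \frac{w}{3}$)
$\frac{J{\left(g{\left(-2 \right)} \right)}}{b{\left(48 \right)}} = \frac{- \frac{4}{3} - \frac{\sqrt{2} \sqrt{-2}}{3}}{-86} = \left(- \frac{4}{3} - \frac{\sqrt{2} i \sqrt{2}}{3}\right) \left(- \frac{1}{86}\right) = \left(- \frac{4}{3} - \frac{2 i}{3}\right) \left(- \frac{1}{86}\right) = \frac{2}{129} + \frac{i}{129}$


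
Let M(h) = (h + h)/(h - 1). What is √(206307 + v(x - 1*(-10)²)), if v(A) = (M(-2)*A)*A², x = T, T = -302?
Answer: 3*I*√9601493 ≈ 9295.9*I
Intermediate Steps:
x = -302
M(h) = 2*h/(-1 + h) (M(h) = (2*h)/(-1 + h) = 2*h/(-1 + h))
v(A) = 4*A³/3 (v(A) = ((2*(-2)/(-1 - 2))*A)*A² = ((2*(-2)/(-3))*A)*A² = ((2*(-2)*(-⅓))*A)*A² = (4*A/3)*A² = 4*A³/3)
√(206307 + v(x - 1*(-10)²)) = √(206307 + 4*(-302 - 1*(-10)²)³/3) = √(206307 + 4*(-302 - 1*100)³/3) = √(206307 + 4*(-302 - 100)³/3) = √(206307 + (4/3)*(-402)³) = √(206307 + (4/3)*(-64964808)) = √(206307 - 86619744) = √(-86413437) = 3*I*√9601493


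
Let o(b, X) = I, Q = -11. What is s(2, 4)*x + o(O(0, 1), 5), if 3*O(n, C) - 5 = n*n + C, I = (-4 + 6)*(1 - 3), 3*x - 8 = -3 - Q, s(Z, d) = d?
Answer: 52/3 ≈ 17.333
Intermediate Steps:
x = 16/3 (x = 8/3 + (-3 - 1*(-11))/3 = 8/3 + (-3 + 11)/3 = 8/3 + (⅓)*8 = 8/3 + 8/3 = 16/3 ≈ 5.3333)
I = -4 (I = 2*(-2) = -4)
O(n, C) = 5/3 + C/3 + n²/3 (O(n, C) = 5/3 + (n*n + C)/3 = 5/3 + (n² + C)/3 = 5/3 + (C + n²)/3 = 5/3 + (C/3 + n²/3) = 5/3 + C/3 + n²/3)
o(b, X) = -4
s(2, 4)*x + o(O(0, 1), 5) = 4*(16/3) - 4 = 64/3 - 4 = 52/3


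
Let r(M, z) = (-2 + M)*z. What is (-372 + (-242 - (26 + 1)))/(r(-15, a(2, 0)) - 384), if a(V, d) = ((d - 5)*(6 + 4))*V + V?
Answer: -1/2 ≈ -0.50000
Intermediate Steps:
a(V, d) = V + V*(-50 + 10*d) (a(V, d) = ((-5 + d)*10)*V + V = (-50 + 10*d)*V + V = V*(-50 + 10*d) + V = V + V*(-50 + 10*d))
r(M, z) = z*(-2 + M)
(-372 + (-242 - (26 + 1)))/(r(-15, a(2, 0)) - 384) = (-372 + (-242 - (26 + 1)))/((2*(-49 + 10*0))*(-2 - 15) - 384) = (-372 + (-242 - 1*27))/((2*(-49 + 0))*(-17) - 384) = (-372 + (-242 - 27))/((2*(-49))*(-17) - 384) = (-372 - 269)/(-98*(-17) - 384) = -641/(1666 - 384) = -641/1282 = -641*1/1282 = -1/2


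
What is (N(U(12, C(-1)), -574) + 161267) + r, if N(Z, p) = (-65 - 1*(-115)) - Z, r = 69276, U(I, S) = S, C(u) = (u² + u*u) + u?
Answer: 230592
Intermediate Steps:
C(u) = u + 2*u² (C(u) = (u² + u²) + u = 2*u² + u = u + 2*u²)
N(Z, p) = 50 - Z (N(Z, p) = (-65 + 115) - Z = 50 - Z)
(N(U(12, C(-1)), -574) + 161267) + r = ((50 - (-1)*(1 + 2*(-1))) + 161267) + 69276 = ((50 - (-1)*(1 - 2)) + 161267) + 69276 = ((50 - (-1)*(-1)) + 161267) + 69276 = ((50 - 1*1) + 161267) + 69276 = ((50 - 1) + 161267) + 69276 = (49 + 161267) + 69276 = 161316 + 69276 = 230592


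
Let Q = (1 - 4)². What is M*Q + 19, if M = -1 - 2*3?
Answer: -44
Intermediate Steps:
M = -7 (M = -1 - 6 = -7)
Q = 9 (Q = (-3)² = 9)
M*Q + 19 = -7*9 + 19 = -63 + 19 = -44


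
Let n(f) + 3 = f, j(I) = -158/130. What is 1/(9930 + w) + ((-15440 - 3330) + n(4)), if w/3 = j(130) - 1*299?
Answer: -11015676187/586908 ≈ -18769.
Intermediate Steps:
j(I) = -79/65 (j(I) = -158*1/130 = -79/65)
n(f) = -3 + f
w = -58542/65 (w = 3*(-79/65 - 1*299) = 3*(-79/65 - 299) = 3*(-19514/65) = -58542/65 ≈ -900.65)
1/(9930 + w) + ((-15440 - 3330) + n(4)) = 1/(9930 - 58542/65) + ((-15440 - 3330) + (-3 + 4)) = 1/(586908/65) + (-18770 + 1) = 65/586908 - 18769 = -11015676187/586908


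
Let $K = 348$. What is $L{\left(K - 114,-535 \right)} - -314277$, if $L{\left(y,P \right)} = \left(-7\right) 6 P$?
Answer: $336747$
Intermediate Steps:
$L{\left(y,P \right)} = - 42 P$
$L{\left(K - 114,-535 \right)} - -314277 = \left(-42\right) \left(-535\right) - -314277 = 22470 + 314277 = 336747$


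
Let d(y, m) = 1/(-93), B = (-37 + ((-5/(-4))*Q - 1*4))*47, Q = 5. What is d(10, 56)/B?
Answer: 4/607569 ≈ 6.5836e-6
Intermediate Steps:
B = -6533/4 (B = (-37 + (-5/(-4)*5 - 1*4))*47 = (-37 + (-5*(-¼)*5 - 4))*47 = (-37 + ((5/4)*5 - 4))*47 = (-37 + (25/4 - 4))*47 = (-37 + 9/4)*47 = -139/4*47 = -6533/4 ≈ -1633.3)
d(y, m) = -1/93
d(10, 56)/B = -1/(93*(-6533/4)) = -1/93*(-4/6533) = 4/607569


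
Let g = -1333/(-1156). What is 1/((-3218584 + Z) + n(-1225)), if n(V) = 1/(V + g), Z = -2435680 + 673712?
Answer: -1414767/7046320612540 ≈ -2.0078e-7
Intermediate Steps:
Z = -1761968
g = 1333/1156 (g = -1333*(-1/1156) = 1333/1156 ≈ 1.1531)
n(V) = 1/(1333/1156 + V) (n(V) = 1/(V + 1333/1156) = 1/(1333/1156 + V))
1/((-3218584 + Z) + n(-1225)) = 1/((-3218584 - 1761968) + 1156/(1333 + 1156*(-1225))) = 1/(-4980552 + 1156/(1333 - 1416100)) = 1/(-4980552 + 1156/(-1414767)) = 1/(-4980552 + 1156*(-1/1414767)) = 1/(-4980552 - 1156/1414767) = 1/(-7046320612540/1414767) = -1414767/7046320612540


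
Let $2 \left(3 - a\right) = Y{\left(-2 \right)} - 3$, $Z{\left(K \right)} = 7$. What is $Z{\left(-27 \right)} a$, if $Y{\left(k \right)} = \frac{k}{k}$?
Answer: $28$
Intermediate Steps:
$Y{\left(k \right)} = 1$
$a = 4$ ($a = 3 - \frac{1 - 3}{2} = 3 - -1 = 3 + 1 = 4$)
$Z{\left(-27 \right)} a = 7 \cdot 4 = 28$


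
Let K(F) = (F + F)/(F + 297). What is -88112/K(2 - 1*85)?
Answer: 9427984/83 ≈ 1.1359e+5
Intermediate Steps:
K(F) = 2*F/(297 + F) (K(F) = (2*F)/(297 + F) = 2*F/(297 + F))
-88112/K(2 - 1*85) = -88112*(297 + (2 - 1*85))/(2*(2 - 1*85)) = -88112*(297 + (2 - 85))/(2*(2 - 85)) = -88112/(2*(-83)/(297 - 83)) = -88112/(2*(-83)/214) = -88112/(2*(-83)*(1/214)) = -88112/(-83/107) = -88112*(-107/83) = 9427984/83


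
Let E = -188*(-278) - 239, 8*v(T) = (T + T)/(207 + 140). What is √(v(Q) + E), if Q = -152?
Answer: √6264265039/347 ≈ 228.09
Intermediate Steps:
v(T) = T/1388 (v(T) = ((T + T)/(207 + 140))/8 = ((2*T)/347)/8 = ((2*T)*(1/347))/8 = (2*T/347)/8 = T/1388)
E = 52025 (E = 52264 - 239 = 52025)
√(v(Q) + E) = √((1/1388)*(-152) + 52025) = √(-38/347 + 52025) = √(18052637/347) = √6264265039/347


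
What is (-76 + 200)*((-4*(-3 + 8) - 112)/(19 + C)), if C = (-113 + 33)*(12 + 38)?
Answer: 5456/1327 ≈ 4.1115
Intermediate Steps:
C = -4000 (C = -80*50 = -4000)
(-76 + 200)*((-4*(-3 + 8) - 112)/(19 + C)) = (-76 + 200)*((-4*(-3 + 8) - 112)/(19 - 4000)) = 124*((-4*5 - 112)/(-3981)) = 124*((-20 - 112)*(-1/3981)) = 124*(-132*(-1/3981)) = 124*(44/1327) = 5456/1327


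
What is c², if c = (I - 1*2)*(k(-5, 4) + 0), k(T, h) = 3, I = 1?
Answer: 9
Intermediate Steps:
c = -3 (c = (1 - 1*2)*(3 + 0) = (1 - 2)*3 = -1*3 = -3)
c² = (-3)² = 9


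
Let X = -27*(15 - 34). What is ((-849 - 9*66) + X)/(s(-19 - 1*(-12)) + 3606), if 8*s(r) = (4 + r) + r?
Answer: -3720/14419 ≈ -0.25799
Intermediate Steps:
s(r) = 1/2 + r/4 (s(r) = ((4 + r) + r)/8 = (4 + 2*r)/8 = 1/2 + r/4)
X = 513 (X = -27*(-19) = 513)
((-849 - 9*66) + X)/(s(-19 - 1*(-12)) + 3606) = ((-849 - 9*66) + 513)/((1/2 + (-19 - 1*(-12))/4) + 3606) = ((-849 - 594) + 513)/((1/2 + (-19 + 12)/4) + 3606) = (-1443 + 513)/((1/2 + (1/4)*(-7)) + 3606) = -930/((1/2 - 7/4) + 3606) = -930/(-5/4 + 3606) = -930/14419/4 = -930*4/14419 = -3720/14419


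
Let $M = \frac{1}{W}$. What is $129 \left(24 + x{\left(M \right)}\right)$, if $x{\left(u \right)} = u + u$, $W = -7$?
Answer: $\frac{21414}{7} \approx 3059.1$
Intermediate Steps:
$M = - \frac{1}{7}$ ($M = \frac{1}{-7} = - \frac{1}{7} \approx -0.14286$)
$x{\left(u \right)} = 2 u$
$129 \left(24 + x{\left(M \right)}\right) = 129 \left(24 + 2 \left(- \frac{1}{7}\right)\right) = 129 \left(24 - \frac{2}{7}\right) = 129 \cdot \frac{166}{7} = \frac{21414}{7}$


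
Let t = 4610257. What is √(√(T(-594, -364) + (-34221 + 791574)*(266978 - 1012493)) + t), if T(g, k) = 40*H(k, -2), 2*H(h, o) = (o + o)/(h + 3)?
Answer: √(1664302777 + 19*I*√203827105867915)/19 ≈ 2154.2 + 174.4*I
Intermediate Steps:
H(h, o) = o/(3 + h) (H(h, o) = ((o + o)/(h + 3))/2 = ((2*o)/(3 + h))/2 = (2*o/(3 + h))/2 = o/(3 + h))
T(g, k) = -80/(3 + k) (T(g, k) = 40*(-2/(3 + k)) = -80/(3 + k))
√(√(T(-594, -364) + (-34221 + 791574)*(266978 - 1012493)) + t) = √(√(-80/(3 - 364) + (-34221 + 791574)*(266978 - 1012493)) + 4610257) = √(√(-80/(-361) + 757353*(-745515)) + 4610257) = √(√(-80*(-1/361) - 564618021795) + 4610257) = √(√(80/361 - 564618021795) + 4610257) = √(√(-203827105867915/361) + 4610257) = √(I*√203827105867915/19 + 4610257) = √(4610257 + I*√203827105867915/19)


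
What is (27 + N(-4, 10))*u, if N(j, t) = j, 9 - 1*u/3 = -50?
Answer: 4071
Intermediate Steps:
u = 177 (u = 27 - 3*(-50) = 27 + 150 = 177)
(27 + N(-4, 10))*u = (27 - 4)*177 = 23*177 = 4071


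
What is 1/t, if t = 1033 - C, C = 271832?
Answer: -1/270799 ≈ -3.6928e-6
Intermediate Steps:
t = -270799 (t = 1033 - 1*271832 = 1033 - 271832 = -270799)
1/t = 1/(-270799) = -1/270799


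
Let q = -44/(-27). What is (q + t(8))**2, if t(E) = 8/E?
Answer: 5041/729 ≈ 6.9150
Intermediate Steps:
q = 44/27 (q = -44*(-1/27) = 44/27 ≈ 1.6296)
(q + t(8))**2 = (44/27 + 8/8)**2 = (44/27 + 8*(1/8))**2 = (44/27 + 1)**2 = (71/27)**2 = 5041/729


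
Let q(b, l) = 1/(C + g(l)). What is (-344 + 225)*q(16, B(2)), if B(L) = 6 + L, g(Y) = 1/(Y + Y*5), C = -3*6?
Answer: 5712/863 ≈ 6.6188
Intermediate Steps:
C = -18
g(Y) = 1/(6*Y) (g(Y) = 1/(Y + 5*Y) = 1/(6*Y))
q(b, l) = 1/(-18 + 1/(6*l))
(-344 + 225)*q(16, B(2)) = (-344 + 225)*(-6*(6 + 2)/(-1 + 108*(6 + 2))) = -(-714)*8/(-1 + 108*8) = -(-714)*8/(-1 + 864) = -(-714)*8/863 = -119*(-48/863) = 5712/863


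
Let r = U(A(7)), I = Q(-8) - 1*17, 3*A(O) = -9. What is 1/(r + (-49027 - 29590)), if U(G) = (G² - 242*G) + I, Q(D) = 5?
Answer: -1/77894 ≈ -1.2838e-5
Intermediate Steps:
A(O) = -3 (A(O) = (⅓)*(-9) = -3)
I = -12 (I = 5 - 1*17 = 5 - 17 = -12)
U(G) = -12 + G² - 242*G (U(G) = (G² - 242*G) - 12 = -12 + G² - 242*G)
r = 723 (r = -12 + (-3)² - 242*(-3) = -12 + 9 + 726 = 723)
1/(r + (-49027 - 29590)) = 1/(723 + (-49027 - 29590)) = 1/(723 - 78617) = 1/(-77894) = -1/77894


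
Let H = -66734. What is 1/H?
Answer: -1/66734 ≈ -1.4985e-5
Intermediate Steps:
1/H = 1/(-66734) = -1/66734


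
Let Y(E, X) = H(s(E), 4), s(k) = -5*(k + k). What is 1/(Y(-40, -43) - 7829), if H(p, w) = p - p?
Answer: -1/7829 ≈ -0.00012773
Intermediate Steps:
s(k) = -10*k
H(p, w) = 0
Y(E, X) = 0
1/(Y(-40, -43) - 7829) = 1/(0 - 7829) = 1/(-7829) = -1/7829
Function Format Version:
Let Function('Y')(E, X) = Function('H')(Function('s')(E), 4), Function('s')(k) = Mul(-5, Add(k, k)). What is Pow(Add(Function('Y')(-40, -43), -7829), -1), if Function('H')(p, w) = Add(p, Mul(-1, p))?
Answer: Rational(-1, 7829) ≈ -0.00012773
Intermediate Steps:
Function('s')(k) = Mul(-10, k) (Function('s')(k) = Mul(-5, Mul(2, k)) = Mul(-10, k))
Function('H')(p, w) = 0
Function('Y')(E, X) = 0
Pow(Add(Function('Y')(-40, -43), -7829), -1) = Pow(Add(0, -7829), -1) = Pow(-7829, -1) = Rational(-1, 7829)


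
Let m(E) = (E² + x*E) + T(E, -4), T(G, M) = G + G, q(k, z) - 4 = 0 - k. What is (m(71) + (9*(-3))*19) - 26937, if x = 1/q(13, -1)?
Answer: -200474/9 ≈ -22275.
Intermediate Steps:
q(k, z) = 4 - k (q(k, z) = 4 + (0 - k) = 4 - k)
T(G, M) = 2*G
x = -⅑ (x = 1/(4 - 1*13) = 1/(4 - 13) = 1/(-9) = -⅑ ≈ -0.11111)
m(E) = E² + 17*E/9 (m(E) = (E² - E/9) + 2*E = E² + 17*E/9)
(m(71) + (9*(-3))*19) - 26937 = ((⅑)*71*(17 + 9*71) + (9*(-3))*19) - 26937 = ((⅑)*71*(17 + 639) - 27*19) - 26937 = ((⅑)*71*656 - 513) - 26937 = (46576/9 - 513) - 26937 = 41959/9 - 26937 = -200474/9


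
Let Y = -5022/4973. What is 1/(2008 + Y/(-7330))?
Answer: 18226045/36597900871 ≈ 0.00049801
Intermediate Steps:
Y = -5022/4973 (Y = -5022*1/4973 = -5022/4973 ≈ -1.0099)
1/(2008 + Y/(-7330)) = 1/(2008 - 5022/4973/(-7330)) = 1/(2008 - 5022/4973*(-1/7330)) = 1/(2008 + 2511/18226045) = 1/(36597900871/18226045) = 18226045/36597900871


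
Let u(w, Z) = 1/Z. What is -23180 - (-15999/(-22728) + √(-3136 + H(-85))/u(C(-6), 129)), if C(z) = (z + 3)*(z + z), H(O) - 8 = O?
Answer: -175617013/7576 - 387*I*√357 ≈ -23181.0 - 7312.1*I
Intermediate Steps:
H(O) = 8 + O
C(z) = 2*z*(3 + z) (C(z) = (3 + z)*(2*z) = 2*z*(3 + z))
-23180 - (-15999/(-22728) + √(-3136 + H(-85))/u(C(-6), 129)) = -23180 - (-15999/(-22728) + √(-3136 + (8 - 85))/(1/129)) = -23180 - (-15999*(-1/22728) + √(-3136 - 77)/(1/129)) = -23180 - (5333/7576 + √(-3213)*129) = -23180 - (5333/7576 + (3*I*√357)*129) = -23180 - (5333/7576 + 387*I*√357) = -23180 + (-5333/7576 - 387*I*√357) = -175617013/7576 - 387*I*√357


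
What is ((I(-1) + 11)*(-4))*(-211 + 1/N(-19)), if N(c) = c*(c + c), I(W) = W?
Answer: 3046820/361 ≈ 8439.9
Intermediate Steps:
N(c) = 2*c² (N(c) = c*(2*c) = 2*c²)
((I(-1) + 11)*(-4))*(-211 + 1/N(-19)) = ((-1 + 11)*(-4))*(-211 + 1/(2*(-19)²)) = (10*(-4))*(-211 + 1/(2*361)) = -40*(-211 + 1/722) = -40*(-152341/722) = 3046820/361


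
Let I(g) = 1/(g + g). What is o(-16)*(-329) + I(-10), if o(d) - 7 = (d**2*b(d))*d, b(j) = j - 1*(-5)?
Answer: -296514541/20 ≈ -1.4826e+7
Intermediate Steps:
b(j) = 5 + j (b(j) = j + 5 = 5 + j)
o(d) = 7 + d**3*(5 + d) (o(d) = 7 + (d**2*(5 + d))*d = 7 + d**3*(5 + d))
I(g) = 1/(2*g)
o(-16)*(-329) + I(-10) = (7 + (-16)**3*(5 - 16))*(-329) + (1/2)/(-10) = (7 - 4096*(-11))*(-329) + (1/2)*(-1/10) = (7 + 45056)*(-329) - 1/20 = 45063*(-329) - 1/20 = -14825727 - 1/20 = -296514541/20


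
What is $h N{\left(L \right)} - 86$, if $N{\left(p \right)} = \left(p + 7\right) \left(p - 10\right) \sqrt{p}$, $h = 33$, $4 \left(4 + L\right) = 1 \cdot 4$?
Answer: $-86 - 1716 i \sqrt{3} \approx -86.0 - 2972.2 i$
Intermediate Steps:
$L = -3$ ($L = -4 + \frac{1 \cdot 4}{4} = -4 + \frac{1}{4} \cdot 4 = -4 + 1 = -3$)
$N{\left(p \right)} = \sqrt{p} \left(-10 + p\right) \left(7 + p\right)$ ($N{\left(p \right)} = \left(7 + p\right) \left(-10 + p\right) \sqrt{p} = \left(-10 + p\right) \left(7 + p\right) \sqrt{p} = \sqrt{p} \left(-10 + p\right) \left(7 + p\right)$)
$h N{\left(L \right)} - 86 = 33 \sqrt{-3} \left(-70 + \left(-3\right)^{2} - -9\right) - 86 = 33 i \sqrt{3} \left(-70 + 9 + 9\right) - 86 = 33 i \sqrt{3} \left(-52\right) - 86 = 33 \left(- 52 i \sqrt{3}\right) - 86 = - 1716 i \sqrt{3} - 86 = -86 - 1716 i \sqrt{3}$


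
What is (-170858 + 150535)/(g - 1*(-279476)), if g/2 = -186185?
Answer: 20323/92894 ≈ 0.21878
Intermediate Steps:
g = -372370 (g = 2*(-186185) = -372370)
(-170858 + 150535)/(g - 1*(-279476)) = (-170858 + 150535)/(-372370 - 1*(-279476)) = -20323/(-372370 + 279476) = -20323/(-92894) = -20323*(-1/92894) = 20323/92894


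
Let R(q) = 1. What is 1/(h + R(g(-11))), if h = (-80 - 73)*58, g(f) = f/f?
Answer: -1/8873 ≈ -0.00011270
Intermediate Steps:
g(f) = 1
h = -8874 (h = -153*58 = -8874)
1/(h + R(g(-11))) = 1/(-8874 + 1) = 1/(-8873) = -1/8873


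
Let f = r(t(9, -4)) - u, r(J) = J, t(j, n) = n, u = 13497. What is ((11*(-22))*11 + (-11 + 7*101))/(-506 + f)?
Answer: 1966/14007 ≈ 0.14036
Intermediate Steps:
f = -13501 (f = -4 - 1*13497 = -4 - 13497 = -13501)
((11*(-22))*11 + (-11 + 7*101))/(-506 + f) = ((11*(-22))*11 + (-11 + 7*101))/(-506 - 13501) = (-242*11 + (-11 + 707))/(-14007) = (-2662 + 696)*(-1/14007) = -1966*(-1/14007) = 1966/14007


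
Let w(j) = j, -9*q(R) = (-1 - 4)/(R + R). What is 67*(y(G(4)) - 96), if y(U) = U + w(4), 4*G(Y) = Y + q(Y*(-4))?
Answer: -7024079/1152 ≈ -6097.3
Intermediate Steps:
q(R) = 5/(18*R) (q(R) = -(-1 - 4)/(9*(R + R)) = -(-5)/(9*(2*R)) = -(-5)*1/(2*R)/9 = -(-5)/(18*R) = 5/(18*R))
G(Y) = -5/(288*Y) + Y/4 (G(Y) = (Y + 5/(18*((Y*(-4)))))/4 = (Y + 5/(18*((-4*Y))))/4 = (Y + 5*(-1/(4*Y))/18)/4 = (Y - 5/(72*Y))/4 = -5/(288*Y) + Y/4)
y(U) = 4 + U (y(U) = U + 4 = 4 + U)
67*(y(G(4)) - 96) = 67*((4 + (-5/288/4 + (¼)*4)) - 96) = 67*((4 + (-5/288*¼ + 1)) - 96) = 67*((4 + (-5/1152 + 1)) - 96) = 67*((4 + 1147/1152) - 96) = 67*(5755/1152 - 96) = 67*(-104837/1152) = -7024079/1152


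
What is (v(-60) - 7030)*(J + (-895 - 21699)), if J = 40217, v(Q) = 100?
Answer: -122127390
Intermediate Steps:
(v(-60) - 7030)*(J + (-895 - 21699)) = (100 - 7030)*(40217 + (-895 - 21699)) = -6930*(40217 - 22594) = -6930*17623 = -122127390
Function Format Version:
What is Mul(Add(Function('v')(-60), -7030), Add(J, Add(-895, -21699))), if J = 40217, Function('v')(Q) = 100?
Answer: -122127390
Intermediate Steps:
Mul(Add(Function('v')(-60), -7030), Add(J, Add(-895, -21699))) = Mul(Add(100, -7030), Add(40217, Add(-895, -21699))) = Mul(-6930, Add(40217, -22594)) = Mul(-6930, 17623) = -122127390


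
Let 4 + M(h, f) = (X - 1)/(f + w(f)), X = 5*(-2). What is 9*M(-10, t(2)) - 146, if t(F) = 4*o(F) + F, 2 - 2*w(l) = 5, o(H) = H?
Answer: -3292/17 ≈ -193.65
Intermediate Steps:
w(l) = -3/2 (w(l) = 1 - 1/2*5 = 1 - 5/2 = -3/2)
X = -10
t(F) = 5*F (t(F) = 4*F + F = 5*F)
M(h, f) = -4 - 11/(-3/2 + f) (M(h, f) = -4 + (-10 - 1)/(f - 3/2) = -4 - 11/(-3/2 + f))
9*M(-10, t(2)) - 146 = 9*(2*(-5 - 20*2)/(-3 + 2*(5*2))) - 146 = 9*(2*(-5 - 4*10)/(-3 + 2*10)) - 146 = 9*(2*(-5 - 40)/(-3 + 20)) - 146 = 9*(2*(-45)/17) - 146 = 9*(2*(1/17)*(-45)) - 146 = 9*(-90/17) - 146 = -810/17 - 146 = -3292/17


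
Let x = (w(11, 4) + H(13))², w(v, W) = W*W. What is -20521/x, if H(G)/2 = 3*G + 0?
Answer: -20521/8836 ≈ -2.3224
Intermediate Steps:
H(G) = 6*G (H(G) = 2*(3*G + 0) = 2*(3*G) = 6*G)
w(v, W) = W²
x = 8836 (x = (4² + 6*13)² = (16 + 78)² = 94² = 8836)
-20521/x = -20521/8836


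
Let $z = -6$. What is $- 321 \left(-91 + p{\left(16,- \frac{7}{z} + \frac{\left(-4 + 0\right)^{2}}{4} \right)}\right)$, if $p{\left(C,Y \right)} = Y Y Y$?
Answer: $- \frac{1084445}{72} \approx -15062.0$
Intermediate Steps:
$p{\left(C,Y \right)} = Y^{3}$ ($p{\left(C,Y \right)} = Y^{2} Y = Y^{3}$)
$- 321 \left(-91 + p{\left(16,- \frac{7}{z} + \frac{\left(-4 + 0\right)^{2}}{4} \right)}\right) = - 321 \left(-91 + \left(- \frac{7}{-6} + \frac{\left(-4 + 0\right)^{2}}{4}\right)^{3}\right) = - 321 \left(-91 + \left(\left(-7\right) \left(- \frac{1}{6}\right) + \left(-4\right)^{2} \cdot \frac{1}{4}\right)^{3}\right) = - 321 \left(-91 + \left(\frac{7}{6} + 16 \cdot \frac{1}{4}\right)^{3}\right) = - 321 \left(-91 + \left(\frac{7}{6} + 4\right)^{3}\right) = - 321 \left(-91 + \left(\frac{31}{6}\right)^{3}\right) = - 321 \left(-91 + \frac{29791}{216}\right) = \left(-321\right) \frac{10135}{216} = - \frac{1084445}{72}$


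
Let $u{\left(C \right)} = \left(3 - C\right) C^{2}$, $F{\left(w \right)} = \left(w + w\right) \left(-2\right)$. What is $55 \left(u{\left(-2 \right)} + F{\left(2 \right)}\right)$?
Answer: $660$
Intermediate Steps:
$F{\left(w \right)} = - 4 w$ ($F{\left(w \right)} = 2 w \left(-2\right) = - 4 w$)
$u{\left(C \right)} = C^{2} \left(3 - C\right)$
$55 \left(u{\left(-2 \right)} + F{\left(2 \right)}\right) = 55 \left(\left(-2\right)^{2} \left(3 - -2\right) - 8\right) = 55 \left(4 \left(3 + 2\right) - 8\right) = 55 \left(4 \cdot 5 - 8\right) = 55 \left(20 - 8\right) = 55 \cdot 12 = 660$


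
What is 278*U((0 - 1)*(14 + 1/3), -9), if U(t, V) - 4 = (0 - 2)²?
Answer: 2224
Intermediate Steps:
U(t, V) = 8 (U(t, V) = 4 + (0 - 2)² = 4 + (-2)² = 4 + 4 = 8)
278*U((0 - 1)*(14 + 1/3), -9) = 278*8 = 2224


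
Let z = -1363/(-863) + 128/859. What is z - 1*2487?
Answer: -1842374098/741317 ≈ -2485.3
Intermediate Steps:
z = 1281281/741317 (z = -1363*(-1/863) + 128*(1/859) = 1363/863 + 128/859 = 1281281/741317 ≈ 1.7284)
z - 1*2487 = 1281281/741317 - 1*2487 = 1281281/741317 - 2487 = -1842374098/741317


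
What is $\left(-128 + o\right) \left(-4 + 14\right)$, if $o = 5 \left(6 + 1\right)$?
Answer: $-930$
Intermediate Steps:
$o = 35$ ($o = 5 \cdot 7 = 35$)
$\left(-128 + o\right) \left(-4 + 14\right) = \left(-128 + 35\right) \left(-4 + 14\right) = \left(-93\right) 10 = -930$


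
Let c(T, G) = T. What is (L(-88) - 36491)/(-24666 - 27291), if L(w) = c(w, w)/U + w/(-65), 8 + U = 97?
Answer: 211098323/300571245 ≈ 0.70232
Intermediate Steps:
U = 89 (U = -8 + 97 = 89)
L(w) = -24*w/5785 (L(w) = w/89 + w/(-65) = w*(1/89) + w*(-1/65) = w/89 - w/65 = -24*w/5785)
(L(-88) - 36491)/(-24666 - 27291) = (-24/5785*(-88) - 36491)/(-24666 - 27291) = (2112/5785 - 36491)/(-51957) = -211098323/5785*(-1/51957) = 211098323/300571245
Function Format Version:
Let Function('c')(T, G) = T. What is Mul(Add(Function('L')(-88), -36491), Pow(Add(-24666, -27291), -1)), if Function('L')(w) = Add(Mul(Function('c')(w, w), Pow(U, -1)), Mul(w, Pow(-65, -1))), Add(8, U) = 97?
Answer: Rational(211098323, 300571245) ≈ 0.70232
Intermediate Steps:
U = 89 (U = Add(-8, 97) = 89)
Function('L')(w) = Mul(Rational(-24, 5785), w) (Function('L')(w) = Add(Mul(w, Pow(89, -1)), Mul(w, Pow(-65, -1))) = Add(Mul(w, Rational(1, 89)), Mul(w, Rational(-1, 65))) = Add(Mul(Rational(1, 89), w), Mul(Rational(-1, 65), w)) = Mul(Rational(-24, 5785), w))
Mul(Add(Function('L')(-88), -36491), Pow(Add(-24666, -27291), -1)) = Mul(Add(Mul(Rational(-24, 5785), -88), -36491), Pow(Add(-24666, -27291), -1)) = Mul(Add(Rational(2112, 5785), -36491), Pow(-51957, -1)) = Mul(Rational(-211098323, 5785), Rational(-1, 51957)) = Rational(211098323, 300571245)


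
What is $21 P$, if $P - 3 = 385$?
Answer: $8148$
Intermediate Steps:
$P = 388$ ($P = 3 + 385 = 388$)
$21 P = 21 \cdot 388 = 8148$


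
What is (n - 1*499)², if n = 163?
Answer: 112896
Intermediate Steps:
(n - 1*499)² = (163 - 1*499)² = (163 - 499)² = (-336)² = 112896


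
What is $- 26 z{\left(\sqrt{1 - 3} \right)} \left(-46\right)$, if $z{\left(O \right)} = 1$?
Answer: $1196$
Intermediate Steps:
$- 26 z{\left(\sqrt{1 - 3} \right)} \left(-46\right) = \left(-26\right) 1 \left(-46\right) = \left(-26\right) \left(-46\right) = 1196$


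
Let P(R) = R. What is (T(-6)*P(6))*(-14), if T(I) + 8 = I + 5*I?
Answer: 3696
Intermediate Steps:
T(I) = -8 + 6*I (T(I) = -8 + (I + 5*I) = -8 + 6*I)
(T(-6)*P(6))*(-14) = ((-8 + 6*(-6))*6)*(-14) = ((-8 - 36)*6)*(-14) = -44*6*(-14) = -264*(-14) = 3696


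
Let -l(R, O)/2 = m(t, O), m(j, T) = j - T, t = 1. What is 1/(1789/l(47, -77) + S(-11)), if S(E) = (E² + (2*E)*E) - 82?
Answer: 156/42047 ≈ 0.0037101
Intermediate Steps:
l(R, O) = -2 + 2*O (l(R, O) = -2*(1 - O) = -2 + 2*O)
S(E) = -82 + 3*E² (S(E) = (E² + 2*E²) - 82 = 3*E² - 82 = -82 + 3*E²)
1/(1789/l(47, -77) + S(-11)) = 1/(1789/(-2 + 2*(-77)) + (-82 + 3*(-11)²)) = 1/(1789/(-2 - 154) + (-82 + 3*121)) = 1/(1789/(-156) + (-82 + 363)) = 1/(1789*(-1/156) + 281) = 1/(-1789/156 + 281) = 1/(42047/156) = 156/42047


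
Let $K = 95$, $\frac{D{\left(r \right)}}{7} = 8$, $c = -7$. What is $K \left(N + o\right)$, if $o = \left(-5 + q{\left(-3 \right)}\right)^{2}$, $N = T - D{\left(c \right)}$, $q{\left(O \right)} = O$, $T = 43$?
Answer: $4845$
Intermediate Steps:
$D{\left(r \right)} = 56$ ($D{\left(r \right)} = 7 \cdot 8 = 56$)
$N = -13$ ($N = 43 - 56 = -13$)
$o = 64$ ($o = \left(-5 - 3\right)^{2} = \left(-8\right)^{2} = 64$)
$K \left(N + o\right) = 95 \left(-13 + 64\right) = 95 \cdot 51 = 4845$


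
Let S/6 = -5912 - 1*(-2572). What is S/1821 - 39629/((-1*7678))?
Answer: -27234237/4660546 ≈ -5.8436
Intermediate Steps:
S = -20040 (S = 6*(-5912 - 1*(-2572)) = 6*(-5912 + 2572) = 6*(-3340) = -20040)
S/1821 - 39629/((-1*7678)) = -20040/1821 - 39629/((-1*7678)) = -20040*1/1821 - 39629/(-7678) = -6680/607 - 39629*(-1/7678) = -6680/607 + 39629/7678 = -27234237/4660546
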